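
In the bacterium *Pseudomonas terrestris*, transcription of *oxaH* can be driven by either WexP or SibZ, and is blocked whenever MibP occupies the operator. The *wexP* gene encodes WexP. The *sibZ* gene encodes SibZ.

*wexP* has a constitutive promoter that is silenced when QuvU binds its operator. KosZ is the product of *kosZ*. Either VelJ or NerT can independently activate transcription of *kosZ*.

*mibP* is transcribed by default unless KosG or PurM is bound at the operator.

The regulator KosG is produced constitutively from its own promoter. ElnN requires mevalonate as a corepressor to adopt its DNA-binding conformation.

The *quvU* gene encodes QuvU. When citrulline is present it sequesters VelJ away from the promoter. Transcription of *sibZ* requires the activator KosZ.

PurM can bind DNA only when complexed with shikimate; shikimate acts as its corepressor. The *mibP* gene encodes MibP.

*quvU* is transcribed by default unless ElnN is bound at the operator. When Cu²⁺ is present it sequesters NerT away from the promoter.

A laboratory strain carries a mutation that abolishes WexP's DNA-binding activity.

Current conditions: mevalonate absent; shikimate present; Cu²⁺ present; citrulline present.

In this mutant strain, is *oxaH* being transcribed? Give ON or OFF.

OFF

WexP is non-functional in this strain, so it has no effect.
KosG is produced constitutively and is active.
Shikimate is present, so PurM is active.
With repressor KosG bound, *mibP* is not transcribed.
So MibP is not produced.
Citrulline is present, so VelJ is inactive.
Cu²⁺ is present, so NerT is inactive.
No activator is available at the *kosZ* promoter, so *kosZ* is not transcribed.
So KosZ is not produced.
Required activator KosZ is absent, so *sibZ* is not transcribed.
So SibZ is not produced.
No activator is available at the *oxaH* promoter, so *oxaH* is not transcribed.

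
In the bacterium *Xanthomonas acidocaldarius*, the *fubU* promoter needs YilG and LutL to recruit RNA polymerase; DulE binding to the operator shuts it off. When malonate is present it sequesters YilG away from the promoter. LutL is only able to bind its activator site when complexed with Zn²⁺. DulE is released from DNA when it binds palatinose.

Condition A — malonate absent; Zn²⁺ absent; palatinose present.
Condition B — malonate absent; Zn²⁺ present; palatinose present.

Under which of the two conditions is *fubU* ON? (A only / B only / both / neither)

B only

Condition A:
Malonate is absent, so YilG is active.
Zn²⁺ is absent, so LutL is inactive.
Palatinose is present, so DulE is inactive.
Required activator LutL is absent, so *fubU* is not transcribed.
→ *fubU* is OFF in A.
Condition B:
Malonate is absent, so YilG is active.
Zn²⁺ is present, so LutL is active.
Palatinose is present, so DulE is inactive.
No repressor is bound and YilG and LutL are active, so *fubU* is transcribed.
→ *fubU* is ON in B.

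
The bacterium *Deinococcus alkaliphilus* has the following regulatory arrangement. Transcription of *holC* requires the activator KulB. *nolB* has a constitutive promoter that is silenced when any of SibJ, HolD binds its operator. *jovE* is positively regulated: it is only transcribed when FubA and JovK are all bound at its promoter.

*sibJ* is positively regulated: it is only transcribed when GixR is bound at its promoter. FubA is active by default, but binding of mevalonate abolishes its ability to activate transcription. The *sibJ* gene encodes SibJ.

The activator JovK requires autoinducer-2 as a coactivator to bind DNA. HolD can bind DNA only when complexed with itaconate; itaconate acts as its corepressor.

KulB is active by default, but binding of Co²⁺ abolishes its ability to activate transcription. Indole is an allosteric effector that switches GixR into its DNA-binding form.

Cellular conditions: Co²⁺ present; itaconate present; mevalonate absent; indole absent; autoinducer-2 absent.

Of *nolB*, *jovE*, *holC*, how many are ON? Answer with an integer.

Indole is absent, so GixR is inactive.
Required activator GixR is absent, so *sibJ* is not transcribed.
So SibJ is not produced.
Itaconate is present, so HolD is active.
With repressor HolD bound, *nolB* is not transcribed.
→ *nolB* is OFF.
Mevalonate is absent, so FubA is active.
Autoinducer-2 is absent, so JovK is inactive.
Required activator JovK is absent, so *jovE* is not transcribed.
→ *jovE* is OFF.
Co²⁺ is present, so KulB is inactive.
Required activator KulB is absent, so *holC* is not transcribed.
→ *holC* is OFF.
0 of the 3 genes are transcribed.

0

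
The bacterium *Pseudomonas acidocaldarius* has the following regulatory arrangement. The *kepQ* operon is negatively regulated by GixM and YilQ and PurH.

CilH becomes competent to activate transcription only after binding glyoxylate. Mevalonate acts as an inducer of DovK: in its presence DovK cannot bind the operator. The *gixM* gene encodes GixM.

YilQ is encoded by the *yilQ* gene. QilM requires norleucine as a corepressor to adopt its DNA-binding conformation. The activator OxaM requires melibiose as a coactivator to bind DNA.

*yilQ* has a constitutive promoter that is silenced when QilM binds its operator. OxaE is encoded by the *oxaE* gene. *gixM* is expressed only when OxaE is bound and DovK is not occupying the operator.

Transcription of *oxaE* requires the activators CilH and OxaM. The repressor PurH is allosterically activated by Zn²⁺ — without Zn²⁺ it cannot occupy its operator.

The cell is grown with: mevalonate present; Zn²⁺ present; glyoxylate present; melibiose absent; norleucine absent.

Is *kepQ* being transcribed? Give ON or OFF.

OFF

Mevalonate is present, so DovK is inactive.
Glyoxylate is present, so CilH is active.
Melibiose is absent, so OxaM is inactive.
Required activator OxaM is absent, so *oxaE* is not transcribed.
So OxaE is not produced.
Required activator OxaE is absent, so *gixM* is not transcribed.
So GixM is not produced.
Norleucine is absent, so QilM is inactive.
With no repressor bound, *yilQ* is transcribed.
So YilQ is produced and active.
Zn²⁺ is present, so PurH is active.
With repressor YilQ bound, *kepQ* is not transcribed.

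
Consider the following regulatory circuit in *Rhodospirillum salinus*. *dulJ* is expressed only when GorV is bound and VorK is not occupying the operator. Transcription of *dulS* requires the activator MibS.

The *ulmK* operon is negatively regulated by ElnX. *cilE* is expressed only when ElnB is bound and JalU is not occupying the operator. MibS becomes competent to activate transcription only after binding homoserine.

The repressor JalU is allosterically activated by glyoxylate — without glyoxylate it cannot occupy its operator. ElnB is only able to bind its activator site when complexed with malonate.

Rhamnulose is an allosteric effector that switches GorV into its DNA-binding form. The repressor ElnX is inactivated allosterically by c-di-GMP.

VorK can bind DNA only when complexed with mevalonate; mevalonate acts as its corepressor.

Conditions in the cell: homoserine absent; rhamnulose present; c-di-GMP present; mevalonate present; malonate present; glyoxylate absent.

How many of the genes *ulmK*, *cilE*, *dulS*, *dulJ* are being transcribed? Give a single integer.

c-di-GMP is present, so ElnX is inactive.
With no repressor bound, *ulmK* is transcribed.
→ *ulmK* is ON.
Malonate is present, so ElnB is active.
Glyoxylate is absent, so JalU is inactive.
No repressor is bound and ElnB is active, so *cilE* is transcribed.
→ *cilE* is ON.
Homoserine is absent, so MibS is inactive.
Required activator MibS is absent, so *dulS* is not transcribed.
→ *dulS* is OFF.
Mevalonate is present, so VorK is active.
Rhamnulose is present, so GorV is active.
With repressor VorK bound, *dulJ* is not transcribed.
→ *dulJ* is OFF.
2 of the 4 genes are transcribed.

2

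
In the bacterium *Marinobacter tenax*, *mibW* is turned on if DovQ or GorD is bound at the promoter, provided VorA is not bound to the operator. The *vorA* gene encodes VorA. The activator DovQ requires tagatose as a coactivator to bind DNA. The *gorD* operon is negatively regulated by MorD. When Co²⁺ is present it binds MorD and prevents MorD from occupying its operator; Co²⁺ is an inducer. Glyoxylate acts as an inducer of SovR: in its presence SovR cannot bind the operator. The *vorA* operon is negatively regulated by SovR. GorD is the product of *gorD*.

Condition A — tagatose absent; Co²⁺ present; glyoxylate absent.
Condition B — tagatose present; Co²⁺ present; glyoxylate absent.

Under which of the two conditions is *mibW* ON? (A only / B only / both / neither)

Condition A:
Tagatose is absent, so DovQ is inactive.
Co²⁺ is present, so MorD is inactive.
With no repressor bound, *gorD* is transcribed.
So GorD is produced and active.
Glyoxylate is absent, so SovR is active.
With repressor SovR bound, *vorA* is not transcribed.
So VorA is not produced.
Activator GorD is present, so *mibW* is transcribed.
→ *mibW* is ON in A.
Condition B:
Tagatose is present, so DovQ is active.
Co²⁺ is present, so MorD is inactive.
With no repressor bound, *gorD* is transcribed.
So GorD is produced and active.
Glyoxylate is absent, so SovR is active.
With repressor SovR bound, *vorA* is not transcribed.
So VorA is not produced.
Activator DovQ is present, so *mibW* is transcribed.
→ *mibW* is ON in B.

both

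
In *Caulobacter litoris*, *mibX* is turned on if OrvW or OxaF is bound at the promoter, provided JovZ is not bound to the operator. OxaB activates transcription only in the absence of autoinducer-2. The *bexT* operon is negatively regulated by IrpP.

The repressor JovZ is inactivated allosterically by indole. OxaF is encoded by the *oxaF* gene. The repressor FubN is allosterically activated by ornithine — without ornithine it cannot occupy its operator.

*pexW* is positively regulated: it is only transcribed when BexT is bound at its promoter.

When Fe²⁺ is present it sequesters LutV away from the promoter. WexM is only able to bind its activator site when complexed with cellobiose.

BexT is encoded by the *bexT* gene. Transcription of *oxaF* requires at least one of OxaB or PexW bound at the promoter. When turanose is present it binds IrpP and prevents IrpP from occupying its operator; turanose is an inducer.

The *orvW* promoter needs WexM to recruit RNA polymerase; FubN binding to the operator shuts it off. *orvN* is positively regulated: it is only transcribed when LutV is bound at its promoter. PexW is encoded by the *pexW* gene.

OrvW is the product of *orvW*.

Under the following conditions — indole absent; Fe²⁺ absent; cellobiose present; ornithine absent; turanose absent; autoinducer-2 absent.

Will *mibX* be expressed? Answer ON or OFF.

OFF

Cellobiose is present, so WexM is active.
Ornithine is absent, so FubN is inactive.
No repressor is bound and WexM is active, so *orvW* is transcribed.
So OrvW is produced and active.
Autoinducer-2 is absent, so OxaB is active.
Turanose is absent, so IrpP is active.
With repressor IrpP bound, *bexT* is not transcribed.
So BexT is not produced.
Required activator BexT is absent, so *pexW* is not transcribed.
So PexW is not produced.
Activator OxaB is present, so *oxaF* is transcribed.
So OxaF is produced and active.
Indole is absent, so JovZ is active.
With repressor JovZ bound, *mibX* is not transcribed.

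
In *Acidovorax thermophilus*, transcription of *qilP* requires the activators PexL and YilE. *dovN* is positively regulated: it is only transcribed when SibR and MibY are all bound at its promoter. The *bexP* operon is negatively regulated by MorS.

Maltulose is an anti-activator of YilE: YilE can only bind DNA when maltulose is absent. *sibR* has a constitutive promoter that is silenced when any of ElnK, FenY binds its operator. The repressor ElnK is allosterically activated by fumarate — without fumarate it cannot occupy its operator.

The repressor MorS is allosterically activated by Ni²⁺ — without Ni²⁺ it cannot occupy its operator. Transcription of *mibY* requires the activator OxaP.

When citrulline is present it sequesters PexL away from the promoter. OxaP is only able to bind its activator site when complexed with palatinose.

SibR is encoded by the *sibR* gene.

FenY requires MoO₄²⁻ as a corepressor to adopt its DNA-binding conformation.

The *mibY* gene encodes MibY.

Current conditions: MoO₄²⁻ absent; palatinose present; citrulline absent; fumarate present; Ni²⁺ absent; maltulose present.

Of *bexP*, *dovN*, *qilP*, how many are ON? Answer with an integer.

1

Ni²⁺ is absent, so MorS is inactive.
With no repressor bound, *bexP* is transcribed.
→ *bexP* is ON.
Fumarate is present, so ElnK is active.
MoO₄²⁻ is absent, so FenY is inactive.
With repressor ElnK bound, *sibR* is not transcribed.
So SibR is not produced.
Palatinose is present, so OxaP is active.
No repressor is bound and OxaP is active, so *mibY* is transcribed.
So MibY is produced and active.
Required activator SibR is absent, so *dovN* is not transcribed.
→ *dovN* is OFF.
Citrulline is absent, so PexL is active.
Maltulose is present, so YilE is inactive.
Required activator YilE is absent, so *qilP* is not transcribed.
→ *qilP* is OFF.
1 of the 3 genes is transcribed.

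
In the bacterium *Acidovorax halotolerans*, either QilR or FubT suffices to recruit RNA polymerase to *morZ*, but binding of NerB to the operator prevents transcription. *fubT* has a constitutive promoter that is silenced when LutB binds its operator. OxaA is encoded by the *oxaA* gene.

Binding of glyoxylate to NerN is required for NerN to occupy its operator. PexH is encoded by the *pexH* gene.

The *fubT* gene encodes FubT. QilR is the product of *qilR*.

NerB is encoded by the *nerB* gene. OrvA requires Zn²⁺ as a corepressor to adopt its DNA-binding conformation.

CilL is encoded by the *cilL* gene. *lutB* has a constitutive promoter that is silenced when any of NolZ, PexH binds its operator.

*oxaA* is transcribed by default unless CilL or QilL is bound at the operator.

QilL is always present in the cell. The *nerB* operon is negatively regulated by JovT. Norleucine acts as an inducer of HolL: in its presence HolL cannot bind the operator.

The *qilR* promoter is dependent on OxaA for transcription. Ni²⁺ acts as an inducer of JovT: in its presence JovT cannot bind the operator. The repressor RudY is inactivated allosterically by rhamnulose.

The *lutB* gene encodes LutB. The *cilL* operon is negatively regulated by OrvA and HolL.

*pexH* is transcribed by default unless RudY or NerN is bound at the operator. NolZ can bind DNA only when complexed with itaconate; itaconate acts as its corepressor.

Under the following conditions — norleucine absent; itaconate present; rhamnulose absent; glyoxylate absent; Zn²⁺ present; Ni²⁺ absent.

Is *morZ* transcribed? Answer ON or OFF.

ON

Zn²⁺ is present, so OrvA is active.
Norleucine is absent, so HolL is active.
With repressor OrvA bound, *cilL* is not transcribed.
So CilL is not produced.
QilL is produced constitutively and is active.
With repressor QilL bound, *oxaA* is not transcribed.
So OxaA is not produced.
Required activator OxaA is absent, so *qilR* is not transcribed.
So QilR is not produced.
Itaconate is present, so NolZ is active.
Rhamnulose is absent, so RudY is active.
Glyoxylate is absent, so NerN is inactive.
With repressor RudY bound, *pexH* is not transcribed.
So PexH is not produced.
With repressor NolZ bound, *lutB* is not transcribed.
So LutB is not produced.
With no repressor bound, *fubT* is transcribed.
So FubT is produced and active.
Ni²⁺ is absent, so JovT is active.
With repressor JovT bound, *nerB* is not transcribed.
So NerB is not produced.
Activator FubT is present, so *morZ* is transcribed.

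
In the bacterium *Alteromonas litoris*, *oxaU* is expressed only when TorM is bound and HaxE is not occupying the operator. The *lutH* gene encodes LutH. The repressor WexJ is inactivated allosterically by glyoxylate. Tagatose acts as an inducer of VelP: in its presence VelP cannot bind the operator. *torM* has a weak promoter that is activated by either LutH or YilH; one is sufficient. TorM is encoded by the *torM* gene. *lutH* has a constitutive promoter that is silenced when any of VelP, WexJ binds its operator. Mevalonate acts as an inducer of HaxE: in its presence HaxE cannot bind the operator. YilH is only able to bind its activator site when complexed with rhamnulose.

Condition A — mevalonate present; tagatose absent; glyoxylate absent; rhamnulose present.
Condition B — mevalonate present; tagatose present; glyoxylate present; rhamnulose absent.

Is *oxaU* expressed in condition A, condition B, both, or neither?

both

Condition A:
Mevalonate is present, so HaxE is inactive.
Tagatose is absent, so VelP is active.
Glyoxylate is absent, so WexJ is active.
With repressor VelP bound, *lutH* is not transcribed.
So LutH is not produced.
Rhamnulose is present, so YilH is active.
Activator YilH is present, so *torM* is transcribed.
So TorM is produced and active.
No repressor is bound and TorM is active, so *oxaU* is transcribed.
→ *oxaU* is ON in A.
Condition B:
Mevalonate is present, so HaxE is inactive.
Tagatose is present, so VelP is inactive.
Glyoxylate is present, so WexJ is inactive.
With no repressor bound, *lutH* is transcribed.
So LutH is produced and active.
Rhamnulose is absent, so YilH is inactive.
Activator LutH is present, so *torM* is transcribed.
So TorM is produced and active.
No repressor is bound and TorM is active, so *oxaU* is transcribed.
→ *oxaU* is ON in B.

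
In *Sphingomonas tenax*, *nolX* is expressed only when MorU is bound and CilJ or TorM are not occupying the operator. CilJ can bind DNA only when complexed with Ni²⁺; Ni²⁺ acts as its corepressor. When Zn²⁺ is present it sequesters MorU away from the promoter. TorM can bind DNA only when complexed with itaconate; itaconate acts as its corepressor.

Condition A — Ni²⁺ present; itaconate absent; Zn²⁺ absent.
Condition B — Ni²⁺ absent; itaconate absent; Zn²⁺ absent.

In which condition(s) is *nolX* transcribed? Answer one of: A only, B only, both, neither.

Condition A:
Ni²⁺ is present, so CilJ is active.
Itaconate is absent, so TorM is inactive.
Zn²⁺ is absent, so MorU is active.
With repressor CilJ bound, *nolX* is not transcribed.
→ *nolX* is OFF in A.
Condition B:
Ni²⁺ is absent, so CilJ is inactive.
Itaconate is absent, so TorM is inactive.
Zn²⁺ is absent, so MorU is active.
No repressor is bound and MorU is active, so *nolX* is transcribed.
→ *nolX* is ON in B.

B only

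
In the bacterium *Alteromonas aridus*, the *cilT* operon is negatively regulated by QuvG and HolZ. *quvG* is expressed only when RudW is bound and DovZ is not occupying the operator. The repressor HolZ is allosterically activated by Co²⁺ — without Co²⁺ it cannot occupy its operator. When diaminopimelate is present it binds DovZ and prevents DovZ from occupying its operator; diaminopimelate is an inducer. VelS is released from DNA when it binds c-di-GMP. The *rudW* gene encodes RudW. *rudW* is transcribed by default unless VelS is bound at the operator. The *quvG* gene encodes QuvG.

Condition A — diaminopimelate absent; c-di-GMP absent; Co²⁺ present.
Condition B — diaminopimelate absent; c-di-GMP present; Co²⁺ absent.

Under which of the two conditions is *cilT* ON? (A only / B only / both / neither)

Condition A:
Diaminopimelate is absent, so DovZ is active.
c-di-GMP is absent, so VelS is active.
With repressor VelS bound, *rudW* is not transcribed.
So RudW is not produced.
With repressor DovZ bound, *quvG* is not transcribed.
So QuvG is not produced.
Co²⁺ is present, so HolZ is active.
With repressor HolZ bound, *cilT* is not transcribed.
→ *cilT* is OFF in A.
Condition B:
Diaminopimelate is absent, so DovZ is active.
c-di-GMP is present, so VelS is inactive.
With no repressor bound, *rudW* is transcribed.
So RudW is produced and active.
With repressor DovZ bound, *quvG* is not transcribed.
So QuvG is not produced.
Co²⁺ is absent, so HolZ is inactive.
With no repressor bound, *cilT* is transcribed.
→ *cilT* is ON in B.

B only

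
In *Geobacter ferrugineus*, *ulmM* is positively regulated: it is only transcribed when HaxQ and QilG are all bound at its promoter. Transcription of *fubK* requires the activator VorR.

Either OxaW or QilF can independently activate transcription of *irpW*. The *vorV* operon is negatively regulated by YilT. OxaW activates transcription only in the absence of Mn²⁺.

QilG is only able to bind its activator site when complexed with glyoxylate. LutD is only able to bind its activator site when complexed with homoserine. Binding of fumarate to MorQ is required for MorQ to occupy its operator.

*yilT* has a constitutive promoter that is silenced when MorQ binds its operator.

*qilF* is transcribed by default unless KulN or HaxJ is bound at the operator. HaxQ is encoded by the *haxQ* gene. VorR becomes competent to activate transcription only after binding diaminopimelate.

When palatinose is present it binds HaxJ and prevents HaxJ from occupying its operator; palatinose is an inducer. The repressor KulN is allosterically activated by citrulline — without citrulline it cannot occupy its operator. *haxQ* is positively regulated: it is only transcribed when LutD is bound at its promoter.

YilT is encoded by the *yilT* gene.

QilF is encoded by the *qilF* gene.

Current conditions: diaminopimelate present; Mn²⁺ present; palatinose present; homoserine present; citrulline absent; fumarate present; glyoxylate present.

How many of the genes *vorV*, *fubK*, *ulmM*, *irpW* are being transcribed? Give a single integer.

Fumarate is present, so MorQ is active.
With repressor MorQ bound, *yilT* is not transcribed.
So YilT is not produced.
With no repressor bound, *vorV* is transcribed.
→ *vorV* is ON.
Diaminopimelate is present, so VorR is active.
No repressor is bound and VorR is active, so *fubK* is transcribed.
→ *fubK* is ON.
Homoserine is present, so LutD is active.
No repressor is bound and LutD is active, so *haxQ* is transcribed.
So HaxQ is produced and active.
Glyoxylate is present, so QilG is active.
No repressor is bound and HaxQ and QilG are active, so *ulmM* is transcribed.
→ *ulmM* is ON.
Mn²⁺ is present, so OxaW is inactive.
Citrulline is absent, so KulN is inactive.
Palatinose is present, so HaxJ is inactive.
With no repressor bound, *qilF* is transcribed.
So QilF is produced and active.
Activator QilF is present, so *irpW* is transcribed.
→ *irpW* is ON.
4 of the 4 genes are transcribed.

4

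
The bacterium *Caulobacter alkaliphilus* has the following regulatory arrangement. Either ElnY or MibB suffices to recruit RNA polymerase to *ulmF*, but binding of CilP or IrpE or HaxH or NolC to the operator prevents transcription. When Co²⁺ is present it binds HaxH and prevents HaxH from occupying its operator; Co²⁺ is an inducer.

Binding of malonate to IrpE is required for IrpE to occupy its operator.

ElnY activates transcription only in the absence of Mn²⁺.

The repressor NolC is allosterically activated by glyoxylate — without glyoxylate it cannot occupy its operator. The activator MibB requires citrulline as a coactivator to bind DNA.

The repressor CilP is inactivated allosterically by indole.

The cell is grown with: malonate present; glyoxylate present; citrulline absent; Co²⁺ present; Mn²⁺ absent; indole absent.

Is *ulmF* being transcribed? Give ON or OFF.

OFF

Mn²⁺ is absent, so ElnY is active.
Indole is absent, so CilP is active.
Malonate is present, so IrpE is active.
Co²⁺ is present, so HaxH is inactive.
Glyoxylate is present, so NolC is active.
Citrulline is absent, so MibB is inactive.
With repressor CilP bound, *ulmF* is not transcribed.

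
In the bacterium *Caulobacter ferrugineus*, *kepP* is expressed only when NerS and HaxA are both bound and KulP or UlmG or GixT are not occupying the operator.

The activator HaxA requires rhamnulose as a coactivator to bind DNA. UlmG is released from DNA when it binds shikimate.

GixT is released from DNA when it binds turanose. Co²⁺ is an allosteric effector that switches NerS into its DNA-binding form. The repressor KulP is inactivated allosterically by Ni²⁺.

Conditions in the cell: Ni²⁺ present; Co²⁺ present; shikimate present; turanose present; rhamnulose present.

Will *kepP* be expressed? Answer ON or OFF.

Ni²⁺ is present, so KulP is inactive.
Shikimate is present, so UlmG is inactive.
Turanose is present, so GixT is inactive.
Co²⁺ is present, so NerS is active.
Rhamnulose is present, so HaxA is active.
No repressor is bound and NerS and HaxA are active, so *kepP* is transcribed.

ON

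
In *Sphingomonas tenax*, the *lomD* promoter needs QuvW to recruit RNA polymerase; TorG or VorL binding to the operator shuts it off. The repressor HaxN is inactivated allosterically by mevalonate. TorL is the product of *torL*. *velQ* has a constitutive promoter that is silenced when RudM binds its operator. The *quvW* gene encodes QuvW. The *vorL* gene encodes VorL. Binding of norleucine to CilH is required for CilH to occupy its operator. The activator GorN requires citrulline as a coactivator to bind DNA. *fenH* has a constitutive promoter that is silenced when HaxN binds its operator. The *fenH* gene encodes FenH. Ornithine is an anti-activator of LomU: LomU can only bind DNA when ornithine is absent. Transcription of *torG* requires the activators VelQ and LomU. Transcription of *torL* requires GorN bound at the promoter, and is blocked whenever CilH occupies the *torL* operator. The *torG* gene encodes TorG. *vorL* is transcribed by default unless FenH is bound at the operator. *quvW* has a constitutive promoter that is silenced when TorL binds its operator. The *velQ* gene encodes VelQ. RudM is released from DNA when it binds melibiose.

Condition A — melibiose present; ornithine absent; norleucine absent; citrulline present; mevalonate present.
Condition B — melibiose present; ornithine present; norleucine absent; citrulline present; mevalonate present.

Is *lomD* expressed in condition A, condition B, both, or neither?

neither

Condition A:
Melibiose is present, so RudM is inactive.
With no repressor bound, *velQ* is transcribed.
So VelQ is produced and active.
Ornithine is absent, so LomU is active.
No repressor is bound and VelQ and LomU are active, so *torG* is transcribed.
So TorG is produced and active.
Norleucine is absent, so CilH is inactive.
Citrulline is present, so GorN is active.
No repressor is bound and GorN is active, so *torL* is transcribed.
So TorL is produced and active.
With repressor TorL bound, *quvW* is not transcribed.
So QuvW is not produced.
Mevalonate is present, so HaxN is inactive.
With no repressor bound, *fenH* is transcribed.
So FenH is produced and active.
With repressor FenH bound, *vorL* is not transcribed.
So VorL is not produced.
With repressor TorG bound, *lomD* is not transcribed.
→ *lomD* is OFF in A.
Condition B:
Melibiose is present, so RudM is inactive.
With no repressor bound, *velQ* is transcribed.
So VelQ is produced and active.
Ornithine is present, so LomU is inactive.
Required activator LomU is absent, so *torG* is not transcribed.
So TorG is not produced.
Norleucine is absent, so CilH is inactive.
Citrulline is present, so GorN is active.
No repressor is bound and GorN is active, so *torL* is transcribed.
So TorL is produced and active.
With repressor TorL bound, *quvW* is not transcribed.
So QuvW is not produced.
Mevalonate is present, so HaxN is inactive.
With no repressor bound, *fenH* is transcribed.
So FenH is produced and active.
With repressor FenH bound, *vorL* is not transcribed.
So VorL is not produced.
Required activator QuvW is absent, so *lomD* is not transcribed.
→ *lomD* is OFF in B.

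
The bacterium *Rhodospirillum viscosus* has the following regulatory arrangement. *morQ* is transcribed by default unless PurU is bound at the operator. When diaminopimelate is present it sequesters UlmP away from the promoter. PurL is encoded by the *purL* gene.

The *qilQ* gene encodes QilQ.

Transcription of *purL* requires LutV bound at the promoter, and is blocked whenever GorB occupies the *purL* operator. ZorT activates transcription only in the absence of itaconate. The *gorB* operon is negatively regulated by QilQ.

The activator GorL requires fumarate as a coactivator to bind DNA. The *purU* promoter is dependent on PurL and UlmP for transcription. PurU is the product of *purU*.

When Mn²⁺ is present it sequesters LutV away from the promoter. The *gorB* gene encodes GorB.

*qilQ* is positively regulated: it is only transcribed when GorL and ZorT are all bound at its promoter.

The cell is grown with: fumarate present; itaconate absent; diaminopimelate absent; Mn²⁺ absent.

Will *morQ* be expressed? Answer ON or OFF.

OFF

Fumarate is present, so GorL is active.
Itaconate is absent, so ZorT is active.
No repressor is bound and GorL and ZorT are active, so *qilQ* is transcribed.
So QilQ is produced and active.
With repressor QilQ bound, *gorB* is not transcribed.
So GorB is not produced.
Mn²⁺ is absent, so LutV is active.
No repressor is bound and LutV is active, so *purL* is transcribed.
So PurL is produced and active.
Diaminopimelate is absent, so UlmP is active.
No repressor is bound and PurL and UlmP are active, so *purU* is transcribed.
So PurU is produced and active.
With repressor PurU bound, *morQ* is not transcribed.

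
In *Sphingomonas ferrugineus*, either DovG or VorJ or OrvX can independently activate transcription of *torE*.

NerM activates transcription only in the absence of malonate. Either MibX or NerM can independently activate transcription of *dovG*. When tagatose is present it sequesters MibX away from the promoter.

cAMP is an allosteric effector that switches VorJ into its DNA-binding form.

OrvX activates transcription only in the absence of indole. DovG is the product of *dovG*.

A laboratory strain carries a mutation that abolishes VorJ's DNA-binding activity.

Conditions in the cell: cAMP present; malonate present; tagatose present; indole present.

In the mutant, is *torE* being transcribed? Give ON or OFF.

OFF

Tagatose is present, so MibX is inactive.
Malonate is present, so NerM is inactive.
No activator is available at the *dovG* promoter, so *dovG* is not transcribed.
So DovG is not produced.
VorJ is non-functional in this strain, so it has no effect.
Indole is present, so OrvX is inactive.
No activator is available at the *torE* promoter, so *torE* is not transcribed.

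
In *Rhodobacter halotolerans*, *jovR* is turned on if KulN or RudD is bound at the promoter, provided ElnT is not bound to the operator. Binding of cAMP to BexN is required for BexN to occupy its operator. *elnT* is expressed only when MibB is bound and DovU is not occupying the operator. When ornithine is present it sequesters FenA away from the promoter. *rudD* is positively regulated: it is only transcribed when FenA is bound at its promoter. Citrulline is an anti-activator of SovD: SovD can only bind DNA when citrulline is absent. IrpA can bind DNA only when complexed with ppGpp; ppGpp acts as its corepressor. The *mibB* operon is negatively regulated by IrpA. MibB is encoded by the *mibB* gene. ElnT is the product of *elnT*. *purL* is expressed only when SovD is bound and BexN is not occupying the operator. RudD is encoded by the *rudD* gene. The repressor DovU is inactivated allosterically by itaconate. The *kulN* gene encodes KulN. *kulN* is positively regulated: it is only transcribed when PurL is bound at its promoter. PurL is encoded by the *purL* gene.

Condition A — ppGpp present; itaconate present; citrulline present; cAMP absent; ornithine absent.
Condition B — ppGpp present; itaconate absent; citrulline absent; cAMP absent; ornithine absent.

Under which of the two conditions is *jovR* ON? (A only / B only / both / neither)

both

Condition A:
ppGpp is present, so IrpA is active.
With repressor IrpA bound, *mibB* is not transcribed.
So MibB is not produced.
Itaconate is present, so DovU is inactive.
Required activator MibB is absent, so *elnT* is not transcribed.
So ElnT is not produced.
Citrulline is present, so SovD is inactive.
cAMP is absent, so BexN is inactive.
Required activator SovD is absent, so *purL* is not transcribed.
So PurL is not produced.
Required activator PurL is absent, so *kulN* is not transcribed.
So KulN is not produced.
Ornithine is absent, so FenA is active.
No repressor is bound and FenA is active, so *rudD* is transcribed.
So RudD is produced and active.
Activator RudD is present, so *jovR* is transcribed.
→ *jovR* is ON in A.
Condition B:
ppGpp is present, so IrpA is active.
With repressor IrpA bound, *mibB* is not transcribed.
So MibB is not produced.
Itaconate is absent, so DovU is active.
With repressor DovU bound, *elnT* is not transcribed.
So ElnT is not produced.
Citrulline is absent, so SovD is active.
cAMP is absent, so BexN is inactive.
No repressor is bound and SovD is active, so *purL* is transcribed.
So PurL is produced and active.
No repressor is bound and PurL is active, so *kulN* is transcribed.
So KulN is produced and active.
Ornithine is absent, so FenA is active.
No repressor is bound and FenA is active, so *rudD* is transcribed.
So RudD is produced and active.
Activator KulN is present, so *jovR* is transcribed.
→ *jovR* is ON in B.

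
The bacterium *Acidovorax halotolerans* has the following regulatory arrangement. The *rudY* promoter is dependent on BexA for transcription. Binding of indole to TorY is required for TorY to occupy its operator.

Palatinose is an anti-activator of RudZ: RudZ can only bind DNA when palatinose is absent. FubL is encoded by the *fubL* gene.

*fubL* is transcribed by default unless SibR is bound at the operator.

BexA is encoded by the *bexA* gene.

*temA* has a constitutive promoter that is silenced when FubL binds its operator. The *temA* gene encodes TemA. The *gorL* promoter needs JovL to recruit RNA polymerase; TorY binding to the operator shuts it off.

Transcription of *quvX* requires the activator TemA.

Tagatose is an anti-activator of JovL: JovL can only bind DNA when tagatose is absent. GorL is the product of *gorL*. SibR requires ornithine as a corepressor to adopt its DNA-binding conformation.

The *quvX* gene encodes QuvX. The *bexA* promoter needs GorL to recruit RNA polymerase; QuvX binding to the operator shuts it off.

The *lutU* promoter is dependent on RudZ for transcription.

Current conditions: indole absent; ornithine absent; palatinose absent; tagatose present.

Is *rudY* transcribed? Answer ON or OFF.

OFF

Ornithine is absent, so SibR is inactive.
With no repressor bound, *fubL* is transcribed.
So FubL is produced and active.
With repressor FubL bound, *temA* is not transcribed.
So TemA is not produced.
Required activator TemA is absent, so *quvX* is not transcribed.
So QuvX is not produced.
Indole is absent, so TorY is inactive.
Tagatose is present, so JovL is inactive.
Required activator JovL is absent, so *gorL* is not transcribed.
So GorL is not produced.
Required activator GorL is absent, so *bexA* is not transcribed.
So BexA is not produced.
Required activator BexA is absent, so *rudY* is not transcribed.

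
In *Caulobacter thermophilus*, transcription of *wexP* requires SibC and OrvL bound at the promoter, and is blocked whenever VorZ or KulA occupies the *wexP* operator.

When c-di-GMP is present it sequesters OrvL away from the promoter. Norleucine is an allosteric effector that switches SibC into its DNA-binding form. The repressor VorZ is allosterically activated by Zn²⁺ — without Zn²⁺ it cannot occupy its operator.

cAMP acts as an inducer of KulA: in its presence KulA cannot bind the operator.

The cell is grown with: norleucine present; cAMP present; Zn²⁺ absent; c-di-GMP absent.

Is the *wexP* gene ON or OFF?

ON

Norleucine is present, so SibC is active.
c-di-GMP is absent, so OrvL is active.
Zn²⁺ is absent, so VorZ is inactive.
cAMP is present, so KulA is inactive.
No repressor is bound and SibC and OrvL are active, so *wexP* is transcribed.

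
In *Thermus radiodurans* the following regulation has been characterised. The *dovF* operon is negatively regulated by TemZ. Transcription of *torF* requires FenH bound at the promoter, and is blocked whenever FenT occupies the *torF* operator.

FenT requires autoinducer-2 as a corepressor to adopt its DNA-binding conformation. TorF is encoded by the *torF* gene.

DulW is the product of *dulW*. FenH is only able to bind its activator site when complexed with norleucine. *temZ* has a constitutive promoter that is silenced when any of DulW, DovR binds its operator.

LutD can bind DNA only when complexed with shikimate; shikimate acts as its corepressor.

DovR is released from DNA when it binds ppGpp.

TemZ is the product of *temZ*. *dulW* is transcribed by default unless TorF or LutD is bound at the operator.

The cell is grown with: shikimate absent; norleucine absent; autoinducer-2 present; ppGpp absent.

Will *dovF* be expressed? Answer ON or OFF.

ON

Norleucine is absent, so FenH is inactive.
Autoinducer-2 is present, so FenT is active.
With repressor FenT bound, *torF* is not transcribed.
So TorF is not produced.
Shikimate is absent, so LutD is inactive.
With no repressor bound, *dulW* is transcribed.
So DulW is produced and active.
ppGpp is absent, so DovR is active.
With repressor DulW bound, *temZ* is not transcribed.
So TemZ is not produced.
With no repressor bound, *dovF* is transcribed.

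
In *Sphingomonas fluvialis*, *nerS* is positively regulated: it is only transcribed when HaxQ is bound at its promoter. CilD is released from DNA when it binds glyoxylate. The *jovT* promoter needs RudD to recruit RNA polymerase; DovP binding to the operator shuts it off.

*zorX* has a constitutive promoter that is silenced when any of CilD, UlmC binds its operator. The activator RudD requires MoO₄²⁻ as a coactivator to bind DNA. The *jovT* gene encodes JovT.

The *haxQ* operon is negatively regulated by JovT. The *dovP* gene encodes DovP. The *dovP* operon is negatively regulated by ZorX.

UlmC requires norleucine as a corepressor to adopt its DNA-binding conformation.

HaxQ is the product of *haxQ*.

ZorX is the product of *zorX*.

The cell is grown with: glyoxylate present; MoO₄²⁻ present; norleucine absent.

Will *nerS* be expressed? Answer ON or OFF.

Glyoxylate is present, so CilD is inactive.
Norleucine is absent, so UlmC is inactive.
With no repressor bound, *zorX* is transcribed.
So ZorX is produced and active.
With repressor ZorX bound, *dovP* is not transcribed.
So DovP is not produced.
MoO₄²⁻ is present, so RudD is active.
No repressor is bound and RudD is active, so *jovT* is transcribed.
So JovT is produced and active.
With repressor JovT bound, *haxQ* is not transcribed.
So HaxQ is not produced.
Required activator HaxQ is absent, so *nerS* is not transcribed.

OFF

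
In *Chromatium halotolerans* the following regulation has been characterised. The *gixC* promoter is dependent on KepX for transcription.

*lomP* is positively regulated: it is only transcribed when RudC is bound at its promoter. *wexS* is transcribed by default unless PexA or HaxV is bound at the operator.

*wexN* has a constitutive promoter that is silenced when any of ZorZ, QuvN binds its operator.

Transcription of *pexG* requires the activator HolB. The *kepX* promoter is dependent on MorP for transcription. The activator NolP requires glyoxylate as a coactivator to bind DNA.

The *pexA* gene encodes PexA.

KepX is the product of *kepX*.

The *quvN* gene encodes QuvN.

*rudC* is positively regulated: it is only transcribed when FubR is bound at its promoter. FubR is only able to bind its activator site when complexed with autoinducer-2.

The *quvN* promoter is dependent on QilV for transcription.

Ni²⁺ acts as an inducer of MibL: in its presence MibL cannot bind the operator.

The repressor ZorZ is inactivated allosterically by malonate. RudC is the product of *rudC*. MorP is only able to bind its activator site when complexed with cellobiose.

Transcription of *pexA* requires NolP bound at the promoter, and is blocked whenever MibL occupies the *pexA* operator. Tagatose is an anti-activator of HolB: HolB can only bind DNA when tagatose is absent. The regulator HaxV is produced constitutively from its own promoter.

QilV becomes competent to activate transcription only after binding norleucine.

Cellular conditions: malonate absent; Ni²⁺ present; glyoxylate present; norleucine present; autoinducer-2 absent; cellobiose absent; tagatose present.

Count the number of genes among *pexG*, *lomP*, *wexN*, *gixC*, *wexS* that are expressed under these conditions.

0

Tagatose is present, so HolB is inactive.
Required activator HolB is absent, so *pexG* is not transcribed.
→ *pexG* is OFF.
Autoinducer-2 is absent, so FubR is inactive.
Required activator FubR is absent, so *rudC* is not transcribed.
So RudC is not produced.
Required activator RudC is absent, so *lomP* is not transcribed.
→ *lomP* is OFF.
Malonate is absent, so ZorZ is active.
Norleucine is present, so QilV is active.
No repressor is bound and QilV is active, so *quvN* is transcribed.
So QuvN is produced and active.
With repressor ZorZ bound, *wexN* is not transcribed.
→ *wexN* is OFF.
Cellobiose is absent, so MorP is inactive.
Required activator MorP is absent, so *kepX* is not transcribed.
So KepX is not produced.
Required activator KepX is absent, so *gixC* is not transcribed.
→ *gixC* is OFF.
Ni²⁺ is present, so MibL is inactive.
Glyoxylate is present, so NolP is active.
No repressor is bound and NolP is active, so *pexA* is transcribed.
So PexA is produced and active.
HaxV is produced constitutively and is active.
With repressor PexA bound, *wexS* is not transcribed.
→ *wexS* is OFF.
0 of the 5 genes are transcribed.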